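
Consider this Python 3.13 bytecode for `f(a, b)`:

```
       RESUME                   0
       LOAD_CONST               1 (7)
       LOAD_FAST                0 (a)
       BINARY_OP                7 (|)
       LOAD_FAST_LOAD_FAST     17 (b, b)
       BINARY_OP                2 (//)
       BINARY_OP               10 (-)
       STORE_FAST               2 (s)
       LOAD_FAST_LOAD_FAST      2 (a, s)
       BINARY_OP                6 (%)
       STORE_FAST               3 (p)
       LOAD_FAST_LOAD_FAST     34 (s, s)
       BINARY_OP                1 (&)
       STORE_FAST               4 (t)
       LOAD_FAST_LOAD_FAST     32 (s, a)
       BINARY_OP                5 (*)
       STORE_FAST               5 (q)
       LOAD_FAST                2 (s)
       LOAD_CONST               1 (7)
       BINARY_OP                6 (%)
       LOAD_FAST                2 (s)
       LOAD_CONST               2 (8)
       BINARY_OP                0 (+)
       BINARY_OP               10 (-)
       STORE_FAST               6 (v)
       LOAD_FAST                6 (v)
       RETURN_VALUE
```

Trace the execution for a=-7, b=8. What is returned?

-1

LOAD_CONST → push 7. Stack: [7]
LOAD_FAST a → push -7. Stack: [7, -7]
BINARY_OP | → 7 | -7 = -1. Stack: [-1]
LOAD_FAST_LOAD_FAST b,b → push 8,8. Stack: [-1, 8, 8]
BINARY_OP // → 8 // 8 = 1. Stack: [-1, 1]
BINARY_OP - → -1 - 1 = -2. Stack: [-2]
STORE_FAST s → s=-2. Stack: []
LOAD_FAST_LOAD_FAST a,s → push -7,-2. Stack: [-7, -2]
BINARY_OP % → -7 % -2 = -1. Stack: [-1]
STORE_FAST p → p=-1. Stack: []
LOAD_FAST_LOAD_FAST s,s → push -2,-2. Stack: [-2, -2]
BINARY_OP & → -2 & -2 = -2. Stack: [-2]
STORE_FAST t → t=-2. Stack: []
LOAD_FAST_LOAD_FAST s,a → push -2,-7. Stack: [-2, -7]
BINARY_OP * → -2 * -7 = 14. Stack: [14]
STORE_FAST q → q=14. Stack: []
LOAD_FAST s → push -2. Stack: [-2]
LOAD_CONST → push 7. Stack: [-2, 7]
BINARY_OP % → -2 % 7 = 5. Stack: [5]
LOAD_FAST s → push -2. Stack: [5, -2]
LOAD_CONST → push 8. Stack: [5, -2, 8]
BINARY_OP + → -2 + 8 = 6. Stack: [5, 6]
BINARY_OP - → 5 - 6 = -1. Stack: [-1]
STORE_FAST v → v=-1. Stack: []
LOAD_FAST v → push -1. Stack: [-1]
RETURN_VALUE → return -1.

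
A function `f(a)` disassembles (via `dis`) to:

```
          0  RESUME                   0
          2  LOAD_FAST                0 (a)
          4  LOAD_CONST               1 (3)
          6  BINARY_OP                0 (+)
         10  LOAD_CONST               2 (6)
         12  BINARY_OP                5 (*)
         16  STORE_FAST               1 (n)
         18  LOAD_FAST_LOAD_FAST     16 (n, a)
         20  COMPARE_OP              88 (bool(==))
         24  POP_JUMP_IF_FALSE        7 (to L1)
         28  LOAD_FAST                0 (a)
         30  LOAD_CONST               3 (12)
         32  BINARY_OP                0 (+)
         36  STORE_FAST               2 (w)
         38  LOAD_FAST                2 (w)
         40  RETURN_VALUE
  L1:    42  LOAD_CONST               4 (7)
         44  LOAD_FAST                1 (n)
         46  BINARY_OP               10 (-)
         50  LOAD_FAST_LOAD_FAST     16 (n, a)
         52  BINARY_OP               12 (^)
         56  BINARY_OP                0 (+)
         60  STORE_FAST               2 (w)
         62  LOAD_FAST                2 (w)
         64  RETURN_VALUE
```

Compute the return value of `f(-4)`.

19

LOAD_FAST a → push -4. Stack: [-4]
LOAD_CONST → push 3. Stack: [-4, 3]
BINARY_OP + → -4 + 3 = -1. Stack: [-1]
LOAD_CONST → push 6. Stack: [-1, 6]
BINARY_OP * → -1 * 6 = -6. Stack: [-6]
STORE_FAST n → n=-6. Stack: []
LOAD_FAST_LOAD_FAST n,a → push -6,-4. Stack: [-6, -4]
COMPARE_OP bool(==) → -6 vs -4 = False. Stack: [False]
POP_JUMP_IF_FALSE → pop False; jump. Stack: []
LOAD_CONST → push 7. Stack: [7]
LOAD_FAST n → push -6. Stack: [7, -6]
BINARY_OP - → 7 - -6 = 13. Stack: [13]
LOAD_FAST_LOAD_FAST n,a → push -6,-4. Stack: [13, -6, -4]
BINARY_OP ^ → -6 ^ -4 = 6. Stack: [13, 6]
BINARY_OP + → 13 + 6 = 19. Stack: [19]
STORE_FAST w → w=19. Stack: []
LOAD_FAST w → push 19. Stack: [19]
RETURN_VALUE → return 19.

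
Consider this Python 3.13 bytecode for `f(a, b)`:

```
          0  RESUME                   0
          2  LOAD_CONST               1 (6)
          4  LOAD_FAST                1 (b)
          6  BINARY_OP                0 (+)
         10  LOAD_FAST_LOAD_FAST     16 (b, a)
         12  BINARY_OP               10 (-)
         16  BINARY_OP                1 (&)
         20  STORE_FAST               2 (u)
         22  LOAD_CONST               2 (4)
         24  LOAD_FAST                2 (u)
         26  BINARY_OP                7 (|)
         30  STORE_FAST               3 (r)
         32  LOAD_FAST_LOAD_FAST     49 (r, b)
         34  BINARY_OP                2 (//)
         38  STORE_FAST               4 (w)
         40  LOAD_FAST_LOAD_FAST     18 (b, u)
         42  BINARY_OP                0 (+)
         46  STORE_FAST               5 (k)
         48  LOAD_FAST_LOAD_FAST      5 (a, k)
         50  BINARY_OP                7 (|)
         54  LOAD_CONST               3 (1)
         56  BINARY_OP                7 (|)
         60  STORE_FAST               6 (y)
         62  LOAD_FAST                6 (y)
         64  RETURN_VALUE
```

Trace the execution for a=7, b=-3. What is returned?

LOAD_CONST → push 6. Stack: [6]
LOAD_FAST b → push -3. Stack: [6, -3]
BINARY_OP + → 6 + -3 = 3. Stack: [3]
LOAD_FAST_LOAD_FAST b,a → push -3,7. Stack: [3, -3, 7]
BINARY_OP - → -3 - 7 = -10. Stack: [3, -10]
BINARY_OP & → 3 & -10 = 2. Stack: [2]
STORE_FAST u → u=2. Stack: []
LOAD_CONST → push 4. Stack: [4]
LOAD_FAST u → push 2. Stack: [4, 2]
BINARY_OP | → 4 | 2 = 6. Stack: [6]
STORE_FAST r → r=6. Stack: []
LOAD_FAST_LOAD_FAST r,b → push 6,-3. Stack: [6, -3]
BINARY_OP // → 6 // -3 = -2. Stack: [-2]
STORE_FAST w → w=-2. Stack: []
LOAD_FAST_LOAD_FAST b,u → push -3,2. Stack: [-3, 2]
BINARY_OP + → -3 + 2 = -1. Stack: [-1]
STORE_FAST k → k=-1. Stack: []
LOAD_FAST_LOAD_FAST a,k → push 7,-1. Stack: [7, -1]
BINARY_OP | → 7 | -1 = -1. Stack: [-1]
LOAD_CONST → push 1. Stack: [-1, 1]
BINARY_OP | → -1 | 1 = -1. Stack: [-1]
STORE_FAST y → y=-1. Stack: []
LOAD_FAST y → push -1. Stack: [-1]
RETURN_VALUE → return -1.

-1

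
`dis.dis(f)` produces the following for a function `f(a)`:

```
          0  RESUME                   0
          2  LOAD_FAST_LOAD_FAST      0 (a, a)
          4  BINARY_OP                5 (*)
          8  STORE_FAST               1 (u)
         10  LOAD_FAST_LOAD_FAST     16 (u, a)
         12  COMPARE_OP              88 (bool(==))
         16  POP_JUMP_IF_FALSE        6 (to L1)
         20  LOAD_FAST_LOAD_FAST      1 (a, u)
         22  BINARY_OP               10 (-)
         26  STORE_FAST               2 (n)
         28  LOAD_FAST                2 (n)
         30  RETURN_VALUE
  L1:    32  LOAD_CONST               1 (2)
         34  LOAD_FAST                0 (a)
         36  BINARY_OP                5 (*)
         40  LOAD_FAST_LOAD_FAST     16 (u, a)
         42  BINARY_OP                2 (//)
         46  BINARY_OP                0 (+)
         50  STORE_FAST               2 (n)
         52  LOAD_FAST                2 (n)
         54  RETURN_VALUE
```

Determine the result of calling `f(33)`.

99

LOAD_FAST_LOAD_FAST a,a → push 33,33. Stack: [33, 33]
BINARY_OP * → 33 * 33 = 1089. Stack: [1089]
STORE_FAST u → u=1089. Stack: []
LOAD_FAST_LOAD_FAST u,a → push 1089,33. Stack: [1089, 33]
COMPARE_OP bool(==) → 1089 vs 33 = False. Stack: [False]
POP_JUMP_IF_FALSE → pop False; jump. Stack: []
LOAD_CONST → push 2. Stack: [2]
LOAD_FAST a → push 33. Stack: [2, 33]
BINARY_OP * → 2 * 33 = 66. Stack: [66]
LOAD_FAST_LOAD_FAST u,a → push 1089,33. Stack: [66, 1089, 33]
BINARY_OP // → 1089 // 33 = 33. Stack: [66, 33]
BINARY_OP + → 66 + 33 = 99. Stack: [99]
STORE_FAST n → n=99. Stack: []
LOAD_FAST n → push 99. Stack: [99]
RETURN_VALUE → return 99.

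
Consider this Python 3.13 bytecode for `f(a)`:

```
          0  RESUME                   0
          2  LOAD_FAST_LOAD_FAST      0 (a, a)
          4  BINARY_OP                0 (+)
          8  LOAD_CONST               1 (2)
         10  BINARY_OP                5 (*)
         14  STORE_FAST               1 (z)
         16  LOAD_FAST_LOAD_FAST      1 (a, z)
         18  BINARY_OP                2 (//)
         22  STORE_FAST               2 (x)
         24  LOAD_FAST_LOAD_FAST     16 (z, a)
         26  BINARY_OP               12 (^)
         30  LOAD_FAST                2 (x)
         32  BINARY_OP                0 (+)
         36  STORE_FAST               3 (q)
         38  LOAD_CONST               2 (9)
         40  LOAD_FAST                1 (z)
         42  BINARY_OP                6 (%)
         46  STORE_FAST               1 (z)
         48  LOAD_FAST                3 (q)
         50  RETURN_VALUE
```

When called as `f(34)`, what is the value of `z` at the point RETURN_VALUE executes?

LOAD_FAST_LOAD_FAST a,a → push 34,34. Stack: [34, 34]
BINARY_OP + → 34 + 34 = 68. Stack: [68]
LOAD_CONST → push 2. Stack: [68, 2]
BINARY_OP * → 68 * 2 = 136. Stack: [136]
STORE_FAST z → z=136. Stack: []
LOAD_FAST_LOAD_FAST a,z → push 34,136. Stack: [34, 136]
BINARY_OP // → 34 // 136 = 0. Stack: [0]
STORE_FAST x → x=0. Stack: []
LOAD_FAST_LOAD_FAST z,a → push 136,34. Stack: [136, 34]
BINARY_OP ^ → 136 ^ 34 = 170. Stack: [170]
LOAD_FAST x → push 0. Stack: [170, 0]
BINARY_OP + → 170 + 0 = 170. Stack: [170]
STORE_FAST q → q=170. Stack: []
LOAD_CONST → push 9. Stack: [9]
LOAD_FAST z → push 136. Stack: [9, 136]
BINARY_OP % → 9 % 136 = 9. Stack: [9]
STORE_FAST z → z=9. Stack: []
LOAD_FAST q → push 170. Stack: [170]
RETURN_VALUE → return 170.

9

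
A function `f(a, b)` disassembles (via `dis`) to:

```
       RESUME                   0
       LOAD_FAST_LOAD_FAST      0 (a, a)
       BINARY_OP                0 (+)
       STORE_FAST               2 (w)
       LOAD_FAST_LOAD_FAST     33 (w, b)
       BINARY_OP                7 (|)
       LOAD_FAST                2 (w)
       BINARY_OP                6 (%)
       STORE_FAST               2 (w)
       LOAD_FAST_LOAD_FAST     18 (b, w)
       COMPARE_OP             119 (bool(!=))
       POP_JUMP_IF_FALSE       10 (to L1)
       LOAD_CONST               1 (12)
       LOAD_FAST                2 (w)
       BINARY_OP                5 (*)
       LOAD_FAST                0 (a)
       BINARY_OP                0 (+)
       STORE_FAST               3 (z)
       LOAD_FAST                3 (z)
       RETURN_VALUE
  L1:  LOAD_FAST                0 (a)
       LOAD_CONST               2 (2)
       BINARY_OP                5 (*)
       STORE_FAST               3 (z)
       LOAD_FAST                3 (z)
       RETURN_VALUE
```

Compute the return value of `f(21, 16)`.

42

LOAD_FAST_LOAD_FAST a,a → push 21,21. Stack: [21, 21]
BINARY_OP + → 21 + 21 = 42. Stack: [42]
STORE_FAST w → w=42. Stack: []
LOAD_FAST_LOAD_FAST w,b → push 42,16. Stack: [42, 16]
BINARY_OP | → 42 | 16 = 58. Stack: [58]
LOAD_FAST w → push 42. Stack: [58, 42]
BINARY_OP % → 58 % 42 = 16. Stack: [16]
STORE_FAST w → w=16. Stack: []
LOAD_FAST_LOAD_FAST b,w → push 16,16. Stack: [16, 16]
COMPARE_OP bool(!=) → 16 vs 16 = False. Stack: [False]
POP_JUMP_IF_FALSE → pop False; jump. Stack: []
LOAD_FAST a → push 21. Stack: [21]
LOAD_CONST → push 2. Stack: [21, 2]
BINARY_OP * → 21 * 2 = 42. Stack: [42]
STORE_FAST z → z=42. Stack: []
LOAD_FAST z → push 42. Stack: [42]
RETURN_VALUE → return 42.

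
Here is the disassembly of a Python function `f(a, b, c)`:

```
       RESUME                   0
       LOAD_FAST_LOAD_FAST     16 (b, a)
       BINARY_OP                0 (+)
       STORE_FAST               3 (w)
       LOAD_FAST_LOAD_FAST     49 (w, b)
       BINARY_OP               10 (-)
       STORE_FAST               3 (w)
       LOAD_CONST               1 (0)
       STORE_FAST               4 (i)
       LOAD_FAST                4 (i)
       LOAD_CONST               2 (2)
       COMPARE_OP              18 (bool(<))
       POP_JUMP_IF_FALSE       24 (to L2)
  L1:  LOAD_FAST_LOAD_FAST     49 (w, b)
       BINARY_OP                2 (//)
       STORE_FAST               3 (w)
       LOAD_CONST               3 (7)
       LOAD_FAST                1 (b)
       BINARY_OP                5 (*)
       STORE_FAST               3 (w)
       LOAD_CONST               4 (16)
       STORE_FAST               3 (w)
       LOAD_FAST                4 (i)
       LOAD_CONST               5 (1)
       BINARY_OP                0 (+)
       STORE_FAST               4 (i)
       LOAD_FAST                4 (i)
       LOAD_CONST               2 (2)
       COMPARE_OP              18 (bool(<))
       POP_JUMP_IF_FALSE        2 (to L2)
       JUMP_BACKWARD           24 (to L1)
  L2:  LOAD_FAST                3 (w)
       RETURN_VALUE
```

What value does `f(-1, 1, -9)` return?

16

LOAD_FAST_LOAD_FAST b,a → push 1,-1. Stack: [1, -1]
BINARY_OP + → 1 + -1 = 0. Stack: [0]
STORE_FAST w → w=0. Stack: []
LOAD_FAST_LOAD_FAST w,b → push 0,1. Stack: [0, 1]
BINARY_OP - → 0 - 1 = -1. Stack: [-1]
STORE_FAST w → w=-1. Stack: []
LOAD_CONST → push 0. Stack: [0]
STORE_FAST i → i=0. Stack: []
LOAD_FAST i → push 0. Stack: [0]
LOAD_CONST → push 2. Stack: [0, 2]
COMPARE_OP bool(<) → 0 vs 2 = True. Stack: [True]
POP_JUMP_IF_FALSE → pop True; no jump. Stack: []
LOAD_FAST_LOAD_FAST w,b → push -1,1. Stack: [-1, 1]
BINARY_OP // → -1 // 1 = -1. Stack: [-1]
STORE_FAST w → w=-1. Stack: []
LOAD_CONST → push 7. Stack: [7]
LOAD_FAST b → push 1. Stack: [7, 1]
BINARY_OP * → 7 * 1 = 7. Stack: [7]
STORE_FAST w → w=7. Stack: []
LOAD_CONST → push 16. Stack: [16]
STORE_FAST w → w=16. Stack: []
LOAD_FAST i → push 0. Stack: [0]
LOAD_CONST → push 1. Stack: [0, 1]
BINARY_OP + → 0 + 1 = 1. Stack: [1]
STORE_FAST i → i=1. Stack: []
LOAD_FAST i → push 1. Stack: [1]
LOAD_CONST → push 2. Stack: [1, 2]
COMPARE_OP bool(<) → 1 vs 2 = True. Stack: [True]
POP_JUMP_IF_FALSE → pop True; no jump. Stack: []
LOAD_FAST_LOAD_FAST w,b → push 16,1. Stack: [16, 1]
BINARY_OP // → 16 // 1 = 16. Stack: [16]
STORE_FAST w → w=16. Stack: []
LOAD_CONST → push 7. Stack: [7]
LOAD_FAST b → push 1. Stack: [7, 1]
BINARY_OP * → 7 * 1 = 7. Stack: [7]
STORE_FAST w → w=7. Stack: []
LOAD_CONST → push 16. Stack: [16]
STORE_FAST w → w=16. Stack: []
LOAD_FAST i → push 1. Stack: [1]
LOAD_CONST → push 1. Stack: [1, 1]
BINARY_OP + → 1 + 1 = 2. Stack: [2]
STORE_FAST i → i=2. Stack: []
LOAD_FAST i → push 2. Stack: [2]
LOAD_CONST → push 2. Stack: [2, 2]
COMPARE_OP bool(<) → 2 vs 2 = False. Stack: [False]
POP_JUMP_IF_FALSE → pop False; jump. Stack: []
LOAD_FAST w → push 16. Stack: [16]
RETURN_VALUE → return 16.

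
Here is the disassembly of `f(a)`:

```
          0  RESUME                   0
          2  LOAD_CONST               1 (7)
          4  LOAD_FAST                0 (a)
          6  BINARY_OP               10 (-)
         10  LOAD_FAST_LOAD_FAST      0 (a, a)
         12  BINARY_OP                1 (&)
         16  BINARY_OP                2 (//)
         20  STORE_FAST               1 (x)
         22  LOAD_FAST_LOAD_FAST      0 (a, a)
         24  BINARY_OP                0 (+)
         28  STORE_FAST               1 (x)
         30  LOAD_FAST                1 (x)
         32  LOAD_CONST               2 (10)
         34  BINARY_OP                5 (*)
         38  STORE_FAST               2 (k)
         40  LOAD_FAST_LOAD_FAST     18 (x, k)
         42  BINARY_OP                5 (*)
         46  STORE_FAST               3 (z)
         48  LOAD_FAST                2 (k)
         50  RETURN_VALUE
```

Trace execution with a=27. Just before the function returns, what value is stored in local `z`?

LOAD_CONST → push 7. Stack: [7]
LOAD_FAST a → push 27. Stack: [7, 27]
BINARY_OP - → 7 - 27 = -20. Stack: [-20]
LOAD_FAST_LOAD_FAST a,a → push 27,27. Stack: [-20, 27, 27]
BINARY_OP & → 27 & 27 = 27. Stack: [-20, 27]
BINARY_OP // → -20 // 27 = -1. Stack: [-1]
STORE_FAST x → x=-1. Stack: []
LOAD_FAST_LOAD_FAST a,a → push 27,27. Stack: [27, 27]
BINARY_OP + → 27 + 27 = 54. Stack: [54]
STORE_FAST x → x=54. Stack: []
LOAD_FAST x → push 54. Stack: [54]
LOAD_CONST → push 10. Stack: [54, 10]
BINARY_OP * → 54 * 10 = 540. Stack: [540]
STORE_FAST k → k=540. Stack: []
LOAD_FAST_LOAD_FAST x,k → push 54,540. Stack: [54, 540]
BINARY_OP * → 54 * 540 = 29160. Stack: [29160]
STORE_FAST z → z=29160. Stack: []
LOAD_FAST k → push 540. Stack: [540]
RETURN_VALUE → return 540.

29160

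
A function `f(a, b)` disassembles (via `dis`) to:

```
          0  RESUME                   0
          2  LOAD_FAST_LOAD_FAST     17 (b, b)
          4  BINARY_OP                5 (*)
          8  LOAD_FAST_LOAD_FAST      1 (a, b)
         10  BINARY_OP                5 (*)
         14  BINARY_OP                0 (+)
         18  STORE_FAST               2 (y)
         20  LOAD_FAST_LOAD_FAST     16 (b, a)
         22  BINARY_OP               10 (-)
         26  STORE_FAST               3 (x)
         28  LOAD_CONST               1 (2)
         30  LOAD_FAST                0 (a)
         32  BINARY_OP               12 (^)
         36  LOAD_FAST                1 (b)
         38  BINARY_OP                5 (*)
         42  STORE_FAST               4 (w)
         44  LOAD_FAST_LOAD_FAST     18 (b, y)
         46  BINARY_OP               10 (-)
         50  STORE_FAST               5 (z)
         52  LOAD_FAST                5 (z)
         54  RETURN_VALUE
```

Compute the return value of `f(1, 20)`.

LOAD_FAST_LOAD_FAST b,b → push 20,20. Stack: [20, 20]
BINARY_OP * → 20 * 20 = 400. Stack: [400]
LOAD_FAST_LOAD_FAST a,b → push 1,20. Stack: [400, 1, 20]
BINARY_OP * → 1 * 20 = 20. Stack: [400, 20]
BINARY_OP + → 400 + 20 = 420. Stack: [420]
STORE_FAST y → y=420. Stack: []
LOAD_FAST_LOAD_FAST b,a → push 20,1. Stack: [20, 1]
BINARY_OP - → 20 - 1 = 19. Stack: [19]
STORE_FAST x → x=19. Stack: []
LOAD_CONST → push 2. Stack: [2]
LOAD_FAST a → push 1. Stack: [2, 1]
BINARY_OP ^ → 2 ^ 1 = 3. Stack: [3]
LOAD_FAST b → push 20. Stack: [3, 20]
BINARY_OP * → 3 * 20 = 60. Stack: [60]
STORE_FAST w → w=60. Stack: []
LOAD_FAST_LOAD_FAST b,y → push 20,420. Stack: [20, 420]
BINARY_OP - → 20 - 420 = -400. Stack: [-400]
STORE_FAST z → z=-400. Stack: []
LOAD_FAST z → push -400. Stack: [-400]
RETURN_VALUE → return -400.

-400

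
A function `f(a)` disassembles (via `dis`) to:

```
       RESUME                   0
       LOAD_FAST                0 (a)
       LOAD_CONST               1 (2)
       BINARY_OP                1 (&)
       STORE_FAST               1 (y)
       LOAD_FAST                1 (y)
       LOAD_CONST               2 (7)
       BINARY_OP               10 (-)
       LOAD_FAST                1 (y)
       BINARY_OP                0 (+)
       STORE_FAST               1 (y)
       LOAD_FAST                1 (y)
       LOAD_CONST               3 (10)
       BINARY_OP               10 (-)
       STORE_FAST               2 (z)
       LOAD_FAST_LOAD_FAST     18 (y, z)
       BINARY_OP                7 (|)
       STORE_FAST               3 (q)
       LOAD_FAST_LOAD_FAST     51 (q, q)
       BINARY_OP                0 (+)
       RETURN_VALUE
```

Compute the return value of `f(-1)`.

-2

LOAD_FAST a → push -1. Stack: [-1]
LOAD_CONST → push 2. Stack: [-1, 2]
BINARY_OP & → -1 & 2 = 2. Stack: [2]
STORE_FAST y → y=2. Stack: []
LOAD_FAST y → push 2. Stack: [2]
LOAD_CONST → push 7. Stack: [2, 7]
BINARY_OP - → 2 - 7 = -5. Stack: [-5]
LOAD_FAST y → push 2. Stack: [-5, 2]
BINARY_OP + → -5 + 2 = -3. Stack: [-3]
STORE_FAST y → y=-3. Stack: []
LOAD_FAST y → push -3. Stack: [-3]
LOAD_CONST → push 10. Stack: [-3, 10]
BINARY_OP - → -3 - 10 = -13. Stack: [-13]
STORE_FAST z → z=-13. Stack: []
LOAD_FAST_LOAD_FAST y,z → push -3,-13. Stack: [-3, -13]
BINARY_OP | → -3 | -13 = -1. Stack: [-1]
STORE_FAST q → q=-1. Stack: []
LOAD_FAST_LOAD_FAST q,q → push -1,-1. Stack: [-1, -1]
BINARY_OP + → -1 + -1 = -2. Stack: [-2]
RETURN_VALUE → return -2.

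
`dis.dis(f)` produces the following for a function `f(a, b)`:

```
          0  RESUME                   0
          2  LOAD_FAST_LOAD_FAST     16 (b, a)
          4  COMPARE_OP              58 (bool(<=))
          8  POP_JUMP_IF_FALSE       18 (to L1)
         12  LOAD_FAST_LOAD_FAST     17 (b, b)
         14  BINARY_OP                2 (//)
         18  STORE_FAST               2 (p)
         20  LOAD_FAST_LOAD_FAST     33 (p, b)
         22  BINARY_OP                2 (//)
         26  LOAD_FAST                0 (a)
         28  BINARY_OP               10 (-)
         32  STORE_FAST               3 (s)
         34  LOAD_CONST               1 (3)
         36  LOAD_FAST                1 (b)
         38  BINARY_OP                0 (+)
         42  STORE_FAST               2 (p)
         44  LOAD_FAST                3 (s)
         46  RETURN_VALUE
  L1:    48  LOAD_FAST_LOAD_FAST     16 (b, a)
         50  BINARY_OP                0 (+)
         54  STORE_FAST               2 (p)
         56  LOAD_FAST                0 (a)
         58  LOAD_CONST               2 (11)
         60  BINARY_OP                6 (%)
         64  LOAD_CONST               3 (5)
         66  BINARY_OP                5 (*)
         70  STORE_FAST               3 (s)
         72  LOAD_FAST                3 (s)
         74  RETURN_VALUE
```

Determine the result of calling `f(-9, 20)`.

LOAD_FAST_LOAD_FAST b,a → push 20,-9. Stack: [20, -9]
COMPARE_OP bool(<=) → 20 vs -9 = False. Stack: [False]
POP_JUMP_IF_FALSE → pop False; jump. Stack: []
LOAD_FAST_LOAD_FAST b,a → push 20,-9. Stack: [20, -9]
BINARY_OP + → 20 + -9 = 11. Stack: [11]
STORE_FAST p → p=11. Stack: []
LOAD_FAST a → push -9. Stack: [-9]
LOAD_CONST → push 11. Stack: [-9, 11]
BINARY_OP % → -9 % 11 = 2. Stack: [2]
LOAD_CONST → push 5. Stack: [2, 5]
BINARY_OP * → 2 * 5 = 10. Stack: [10]
STORE_FAST s → s=10. Stack: []
LOAD_FAST s → push 10. Stack: [10]
RETURN_VALUE → return 10.

10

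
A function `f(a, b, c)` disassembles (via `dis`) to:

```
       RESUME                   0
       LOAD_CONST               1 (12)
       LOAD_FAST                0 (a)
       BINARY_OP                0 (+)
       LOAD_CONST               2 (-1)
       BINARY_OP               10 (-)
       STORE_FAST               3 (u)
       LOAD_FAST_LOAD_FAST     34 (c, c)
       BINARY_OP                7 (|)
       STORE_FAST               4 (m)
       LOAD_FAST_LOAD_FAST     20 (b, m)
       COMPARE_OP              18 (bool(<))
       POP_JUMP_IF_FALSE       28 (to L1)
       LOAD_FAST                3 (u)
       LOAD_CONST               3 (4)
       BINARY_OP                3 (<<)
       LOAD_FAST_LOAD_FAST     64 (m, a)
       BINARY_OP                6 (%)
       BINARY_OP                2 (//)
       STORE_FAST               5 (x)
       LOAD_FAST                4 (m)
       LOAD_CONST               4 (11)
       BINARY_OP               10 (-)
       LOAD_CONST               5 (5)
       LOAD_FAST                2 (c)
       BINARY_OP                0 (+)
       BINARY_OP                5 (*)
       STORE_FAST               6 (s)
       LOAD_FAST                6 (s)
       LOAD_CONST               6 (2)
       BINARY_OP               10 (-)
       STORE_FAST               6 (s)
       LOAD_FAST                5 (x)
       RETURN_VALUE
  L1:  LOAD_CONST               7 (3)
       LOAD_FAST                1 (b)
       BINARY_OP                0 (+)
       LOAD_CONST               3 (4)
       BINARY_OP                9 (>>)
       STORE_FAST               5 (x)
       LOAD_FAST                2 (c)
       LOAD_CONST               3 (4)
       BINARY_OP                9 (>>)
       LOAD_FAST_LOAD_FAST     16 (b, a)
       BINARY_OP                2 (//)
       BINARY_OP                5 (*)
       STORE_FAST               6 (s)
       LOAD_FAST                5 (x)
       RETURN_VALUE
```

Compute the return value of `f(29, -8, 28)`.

LOAD_CONST → push 12. Stack: [12]
LOAD_FAST a → push 29. Stack: [12, 29]
BINARY_OP + → 12 + 29 = 41. Stack: [41]
LOAD_CONST → push -1. Stack: [41, -1]
BINARY_OP - → 41 - -1 = 42. Stack: [42]
STORE_FAST u → u=42. Stack: []
LOAD_FAST_LOAD_FAST c,c → push 28,28. Stack: [28, 28]
BINARY_OP | → 28 | 28 = 28. Stack: [28]
STORE_FAST m → m=28. Stack: []
LOAD_FAST_LOAD_FAST b,m → push -8,28. Stack: [-8, 28]
COMPARE_OP bool(<) → -8 vs 28 = True. Stack: [True]
POP_JUMP_IF_FALSE → pop True; no jump. Stack: []
LOAD_FAST u → push 42. Stack: [42]
LOAD_CONST → push 4. Stack: [42, 4]
BINARY_OP << → 42 << 4 = 672. Stack: [672]
LOAD_FAST_LOAD_FAST m,a → push 28,29. Stack: [672, 28, 29]
BINARY_OP % → 28 % 29 = 28. Stack: [672, 28]
BINARY_OP // → 672 // 28 = 24. Stack: [24]
STORE_FAST x → x=24. Stack: []
LOAD_FAST m → push 28. Stack: [28]
LOAD_CONST → push 11. Stack: [28, 11]
BINARY_OP - → 28 - 11 = 17. Stack: [17]
LOAD_CONST → push 5. Stack: [17, 5]
LOAD_FAST c → push 28. Stack: [17, 5, 28]
BINARY_OP + → 5 + 28 = 33. Stack: [17, 33]
BINARY_OP * → 17 * 33 = 561. Stack: [561]
STORE_FAST s → s=561. Stack: []
LOAD_FAST s → push 561. Stack: [561]
LOAD_CONST → push 2. Stack: [561, 2]
BINARY_OP - → 561 - 2 = 559. Stack: [559]
STORE_FAST s → s=559. Stack: []
LOAD_FAST x → push 24. Stack: [24]
RETURN_VALUE → return 24.

24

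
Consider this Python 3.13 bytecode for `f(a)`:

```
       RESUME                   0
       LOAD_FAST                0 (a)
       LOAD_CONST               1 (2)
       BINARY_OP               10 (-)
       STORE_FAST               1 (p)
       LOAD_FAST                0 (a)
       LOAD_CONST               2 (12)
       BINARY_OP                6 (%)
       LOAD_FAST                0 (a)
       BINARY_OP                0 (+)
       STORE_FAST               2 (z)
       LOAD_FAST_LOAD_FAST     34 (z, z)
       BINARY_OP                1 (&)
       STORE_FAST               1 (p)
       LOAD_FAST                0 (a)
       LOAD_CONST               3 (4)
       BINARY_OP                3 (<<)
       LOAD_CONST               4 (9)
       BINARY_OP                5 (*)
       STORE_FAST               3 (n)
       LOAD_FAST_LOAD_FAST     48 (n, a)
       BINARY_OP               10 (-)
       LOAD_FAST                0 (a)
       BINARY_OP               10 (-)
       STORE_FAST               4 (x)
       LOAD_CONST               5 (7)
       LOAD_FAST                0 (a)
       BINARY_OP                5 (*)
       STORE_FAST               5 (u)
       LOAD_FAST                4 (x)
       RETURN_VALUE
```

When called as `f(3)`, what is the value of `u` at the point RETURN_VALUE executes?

21

LOAD_FAST a → push 3. Stack: [3]
LOAD_CONST → push 2. Stack: [3, 2]
BINARY_OP - → 3 - 2 = 1. Stack: [1]
STORE_FAST p → p=1. Stack: []
LOAD_FAST a → push 3. Stack: [3]
LOAD_CONST → push 12. Stack: [3, 12]
BINARY_OP % → 3 % 12 = 3. Stack: [3]
LOAD_FAST a → push 3. Stack: [3, 3]
BINARY_OP + → 3 + 3 = 6. Stack: [6]
STORE_FAST z → z=6. Stack: []
LOAD_FAST_LOAD_FAST z,z → push 6,6. Stack: [6, 6]
BINARY_OP & → 6 & 6 = 6. Stack: [6]
STORE_FAST p → p=6. Stack: []
LOAD_FAST a → push 3. Stack: [3]
LOAD_CONST → push 4. Stack: [3, 4]
BINARY_OP << → 3 << 4 = 48. Stack: [48]
LOAD_CONST → push 9. Stack: [48, 9]
BINARY_OP * → 48 * 9 = 432. Stack: [432]
STORE_FAST n → n=432. Stack: []
LOAD_FAST_LOAD_FAST n,a → push 432,3. Stack: [432, 3]
BINARY_OP - → 432 - 3 = 429. Stack: [429]
LOAD_FAST a → push 3. Stack: [429, 3]
BINARY_OP - → 429 - 3 = 426. Stack: [426]
STORE_FAST x → x=426. Stack: []
LOAD_CONST → push 7. Stack: [7]
LOAD_FAST a → push 3. Stack: [7, 3]
BINARY_OP * → 7 * 3 = 21. Stack: [21]
STORE_FAST u → u=21. Stack: []
LOAD_FAST x → push 426. Stack: [426]
RETURN_VALUE → return 426.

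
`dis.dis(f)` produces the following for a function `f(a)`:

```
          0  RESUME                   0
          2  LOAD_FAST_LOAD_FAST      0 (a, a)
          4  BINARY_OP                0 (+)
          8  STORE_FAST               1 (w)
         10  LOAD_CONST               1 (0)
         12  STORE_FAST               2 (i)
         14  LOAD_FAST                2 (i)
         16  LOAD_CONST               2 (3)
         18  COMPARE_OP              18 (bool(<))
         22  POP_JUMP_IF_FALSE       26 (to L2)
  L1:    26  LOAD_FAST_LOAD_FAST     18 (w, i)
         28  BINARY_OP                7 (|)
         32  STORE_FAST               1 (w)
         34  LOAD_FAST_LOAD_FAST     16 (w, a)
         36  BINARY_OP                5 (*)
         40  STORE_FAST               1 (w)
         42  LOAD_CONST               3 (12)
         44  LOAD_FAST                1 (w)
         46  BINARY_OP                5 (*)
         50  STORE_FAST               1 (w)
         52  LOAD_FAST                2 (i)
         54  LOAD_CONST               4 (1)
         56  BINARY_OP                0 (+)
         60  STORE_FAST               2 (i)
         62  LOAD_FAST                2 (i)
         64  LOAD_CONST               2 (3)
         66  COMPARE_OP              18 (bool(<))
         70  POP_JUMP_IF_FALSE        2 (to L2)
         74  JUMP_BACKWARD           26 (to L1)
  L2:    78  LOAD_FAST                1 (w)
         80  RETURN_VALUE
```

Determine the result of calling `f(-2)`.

LOAD_FAST_LOAD_FAST a,a → push -2,-2
BINARY_OP + → -2 + -2 = -4
STORE_FAST w → w=-4
LOAD_CONST → push 0
STORE_FAST i → i=0
LOAD_FAST i → push 0
LOAD_CONST → push 3
COMPARE_OP bool(<) → 0 vs 3 = True
POP_JUMP_IF_FALSE → pop True; no jump
LOAD_FAST_LOAD_FAST w,i → push -4,0
BINARY_OP | → -4 | 0 = -4
STORE_FAST w → w=-4
LOAD_FAST_LOAD_FAST w,a → push -4,-2
BINARY_OP * → -4 * -2 = 8
STORE_FAST w → w=8
LOAD_CONST → push 12
LOAD_FAST w → push 8
BINARY_OP * → 12 * 8 = 96
STORE_FAST w → w=96
LOAD_FAST i → push 0
LOAD_CONST → push 1
BINARY_OP + → 0 + 1 = 1
STORE_FAST i → i=1
LOAD_FAST i → push 1
LOAD_CONST → push 3
COMPARE_OP bool(<) → 1 vs 3 = True
POP_JUMP_IF_FALSE → pop True; no jump
LOAD_FAST_LOAD_FAST w,i → push 96,1
BINARY_OP | → 96 | 1 = 97
STORE_FAST w → w=97
LOAD_FAST_LOAD_FAST w,a → push 97,-2
BINARY_OP * → 97 * -2 = -194
STORE_FAST w → w=-194
LOAD_CONST → push 12
LOAD_FAST w → push -194
BINARY_OP * → 12 * -194 = -2328
STORE_FAST w → w=-2328
LOAD_FAST i → push 1
LOAD_CONST → push 1
BINARY_OP + → 1 + 1 = 2
STORE_FAST i → i=2
LOAD_FAST i → push 2
LOAD_CONST → push 3
COMPARE_OP bool(<) → 2 vs 3 = True
POP_JUMP_IF_FALSE → pop True; no jump
LOAD_FAST_LOAD_FAST w,i → push -2328,2
BINARY_OP | → -2328 | 2 = -2326
STORE_FAST w → w=-2326
LOAD_FAST_LOAD_FAST w,a → push -2326,-2
BINARY_OP * → -2326 * -2 = 4652
STORE_FAST w → w=4652
LOAD_CONST → push 12
LOAD_FAST w → push 4652
BINARY_OP * → 12 * 4652 = 55824
STORE_FAST w → w=55824
LOAD_FAST i → push 2
LOAD_CONST → push 1
BINARY_OP + → 2 + 1 = 3
STORE_FAST i → i=3
LOAD_FAST i → push 3
LOAD_CONST → push 3
COMPARE_OP bool(<) → 3 vs 3 = False
POP_JUMP_IF_FALSE → pop False; jump
LOAD_FAST w → push 55824
RETURN_VALUE → return 55824.

55824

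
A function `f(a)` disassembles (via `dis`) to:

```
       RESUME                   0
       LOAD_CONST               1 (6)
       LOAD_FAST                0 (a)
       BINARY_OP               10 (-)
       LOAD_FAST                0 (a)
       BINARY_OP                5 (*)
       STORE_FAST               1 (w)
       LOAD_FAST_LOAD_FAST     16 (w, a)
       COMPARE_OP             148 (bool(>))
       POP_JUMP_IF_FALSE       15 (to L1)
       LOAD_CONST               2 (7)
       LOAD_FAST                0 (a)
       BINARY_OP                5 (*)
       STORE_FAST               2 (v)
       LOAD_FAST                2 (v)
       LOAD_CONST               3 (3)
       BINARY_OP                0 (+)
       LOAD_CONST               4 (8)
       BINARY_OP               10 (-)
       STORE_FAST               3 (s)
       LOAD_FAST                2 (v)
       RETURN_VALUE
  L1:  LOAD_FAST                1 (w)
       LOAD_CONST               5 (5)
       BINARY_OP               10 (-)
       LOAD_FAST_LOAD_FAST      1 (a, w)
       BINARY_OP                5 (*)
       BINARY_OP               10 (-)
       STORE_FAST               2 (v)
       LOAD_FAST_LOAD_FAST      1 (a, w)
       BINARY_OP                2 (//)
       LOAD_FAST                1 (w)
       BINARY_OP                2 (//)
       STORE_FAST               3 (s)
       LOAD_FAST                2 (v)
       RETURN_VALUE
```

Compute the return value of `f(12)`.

LOAD_CONST → push 6. Stack: [6]
LOAD_FAST a → push 12. Stack: [6, 12]
BINARY_OP - → 6 - 12 = -6. Stack: [-6]
LOAD_FAST a → push 12. Stack: [-6, 12]
BINARY_OP * → -6 * 12 = -72. Stack: [-72]
STORE_FAST w → w=-72. Stack: []
LOAD_FAST_LOAD_FAST w,a → push -72,12. Stack: [-72, 12]
COMPARE_OP bool(>) → -72 vs 12 = False. Stack: [False]
POP_JUMP_IF_FALSE → pop False; jump. Stack: []
LOAD_FAST w → push -72. Stack: [-72]
LOAD_CONST → push 5. Stack: [-72, 5]
BINARY_OP - → -72 - 5 = -77. Stack: [-77]
LOAD_FAST_LOAD_FAST a,w → push 12,-72. Stack: [-77, 12, -72]
BINARY_OP * → 12 * -72 = -864. Stack: [-77, -864]
BINARY_OP - → -77 - -864 = 787. Stack: [787]
STORE_FAST v → v=787. Stack: []
LOAD_FAST_LOAD_FAST a,w → push 12,-72. Stack: [12, -72]
BINARY_OP // → 12 // -72 = -1. Stack: [-1]
LOAD_FAST w → push -72. Stack: [-1, -72]
BINARY_OP // → -1 // -72 = 0. Stack: [0]
STORE_FAST s → s=0. Stack: []
LOAD_FAST v → push 787. Stack: [787]
RETURN_VALUE → return 787.

787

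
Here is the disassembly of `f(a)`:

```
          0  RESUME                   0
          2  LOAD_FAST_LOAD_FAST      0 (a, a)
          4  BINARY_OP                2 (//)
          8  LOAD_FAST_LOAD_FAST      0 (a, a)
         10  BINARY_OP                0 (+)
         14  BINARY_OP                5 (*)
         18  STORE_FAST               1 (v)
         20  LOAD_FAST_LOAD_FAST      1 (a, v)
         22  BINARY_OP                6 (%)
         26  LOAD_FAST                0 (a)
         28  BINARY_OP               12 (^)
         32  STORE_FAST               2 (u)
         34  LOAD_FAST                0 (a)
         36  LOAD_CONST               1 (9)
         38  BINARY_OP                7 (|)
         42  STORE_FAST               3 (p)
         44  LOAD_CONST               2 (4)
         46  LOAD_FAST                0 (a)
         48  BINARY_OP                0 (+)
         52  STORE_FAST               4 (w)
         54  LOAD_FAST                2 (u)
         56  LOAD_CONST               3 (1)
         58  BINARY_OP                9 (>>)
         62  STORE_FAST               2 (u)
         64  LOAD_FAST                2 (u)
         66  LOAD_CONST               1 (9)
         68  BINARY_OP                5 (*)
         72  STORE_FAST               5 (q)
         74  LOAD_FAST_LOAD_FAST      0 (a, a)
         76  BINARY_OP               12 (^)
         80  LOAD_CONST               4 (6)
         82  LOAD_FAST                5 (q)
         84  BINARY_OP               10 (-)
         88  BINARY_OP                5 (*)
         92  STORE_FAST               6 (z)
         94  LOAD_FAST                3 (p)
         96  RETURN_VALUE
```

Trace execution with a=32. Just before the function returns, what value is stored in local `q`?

LOAD_FAST_LOAD_FAST a,a → push 32,32. Stack: [32, 32]
BINARY_OP // → 32 // 32 = 1. Stack: [1]
LOAD_FAST_LOAD_FAST a,a → push 32,32. Stack: [1, 32, 32]
BINARY_OP + → 32 + 32 = 64. Stack: [1, 64]
BINARY_OP * → 1 * 64 = 64. Stack: [64]
STORE_FAST v → v=64. Stack: []
LOAD_FAST_LOAD_FAST a,v → push 32,64. Stack: [32, 64]
BINARY_OP % → 32 % 64 = 32. Stack: [32]
LOAD_FAST a → push 32. Stack: [32, 32]
BINARY_OP ^ → 32 ^ 32 = 0. Stack: [0]
STORE_FAST u → u=0. Stack: []
LOAD_FAST a → push 32. Stack: [32]
LOAD_CONST → push 9. Stack: [32, 9]
BINARY_OP | → 32 | 9 = 41. Stack: [41]
STORE_FAST p → p=41. Stack: []
LOAD_CONST → push 4. Stack: [4]
LOAD_FAST a → push 32. Stack: [4, 32]
BINARY_OP + → 4 + 32 = 36. Stack: [36]
STORE_FAST w → w=36. Stack: []
LOAD_FAST u → push 0. Stack: [0]
LOAD_CONST → push 1. Stack: [0, 1]
BINARY_OP >> → 0 >> 1 = 0. Stack: [0]
STORE_FAST u → u=0. Stack: []
LOAD_FAST u → push 0. Stack: [0]
LOAD_CONST → push 9. Stack: [0, 9]
BINARY_OP * → 0 * 9 = 0. Stack: [0]
STORE_FAST q → q=0. Stack: []
LOAD_FAST_LOAD_FAST a,a → push 32,32. Stack: [32, 32]
BINARY_OP ^ → 32 ^ 32 = 0. Stack: [0]
LOAD_CONST → push 6. Stack: [0, 6]
LOAD_FAST q → push 0. Stack: [0, 6, 0]
BINARY_OP - → 6 - 0 = 6. Stack: [0, 6]
BINARY_OP * → 0 * 6 = 0. Stack: [0]
STORE_FAST z → z=0. Stack: []
LOAD_FAST p → push 41. Stack: [41]
RETURN_VALUE → return 41.

0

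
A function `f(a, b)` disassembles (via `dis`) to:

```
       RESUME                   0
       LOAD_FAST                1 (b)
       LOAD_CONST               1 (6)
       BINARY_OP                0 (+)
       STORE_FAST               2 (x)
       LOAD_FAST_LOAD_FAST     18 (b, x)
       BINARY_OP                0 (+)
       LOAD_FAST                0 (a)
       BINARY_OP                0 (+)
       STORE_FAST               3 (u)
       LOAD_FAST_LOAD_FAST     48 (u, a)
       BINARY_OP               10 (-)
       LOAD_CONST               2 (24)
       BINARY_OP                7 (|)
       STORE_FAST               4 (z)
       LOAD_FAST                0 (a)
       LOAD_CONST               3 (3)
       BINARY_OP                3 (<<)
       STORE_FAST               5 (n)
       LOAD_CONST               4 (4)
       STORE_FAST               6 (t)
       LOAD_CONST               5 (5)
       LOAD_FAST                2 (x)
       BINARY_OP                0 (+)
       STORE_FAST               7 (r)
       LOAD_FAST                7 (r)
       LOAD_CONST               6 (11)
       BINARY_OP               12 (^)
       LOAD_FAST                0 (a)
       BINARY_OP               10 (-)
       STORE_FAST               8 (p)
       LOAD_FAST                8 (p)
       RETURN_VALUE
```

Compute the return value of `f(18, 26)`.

LOAD_FAST b → push 26. Stack: [26]
LOAD_CONST → push 6. Stack: [26, 6]
BINARY_OP + → 26 + 6 = 32. Stack: [32]
STORE_FAST x → x=32. Stack: []
LOAD_FAST_LOAD_FAST b,x → push 26,32. Stack: [26, 32]
BINARY_OP + → 26 + 32 = 58. Stack: [58]
LOAD_FAST a → push 18. Stack: [58, 18]
BINARY_OP + → 58 + 18 = 76. Stack: [76]
STORE_FAST u → u=76. Stack: []
LOAD_FAST_LOAD_FAST u,a → push 76,18. Stack: [76, 18]
BINARY_OP - → 76 - 18 = 58. Stack: [58]
LOAD_CONST → push 24. Stack: [58, 24]
BINARY_OP | → 58 | 24 = 58. Stack: [58]
STORE_FAST z → z=58. Stack: []
LOAD_FAST a → push 18. Stack: [18]
LOAD_CONST → push 3. Stack: [18, 3]
BINARY_OP << → 18 << 3 = 144. Stack: [144]
STORE_FAST n → n=144. Stack: []
LOAD_CONST → push 4. Stack: [4]
STORE_FAST t → t=4. Stack: []
LOAD_CONST → push 5. Stack: [5]
LOAD_FAST x → push 32. Stack: [5, 32]
BINARY_OP + → 5 + 32 = 37. Stack: [37]
STORE_FAST r → r=37. Stack: []
LOAD_FAST r → push 37. Stack: [37]
LOAD_CONST → push 11. Stack: [37, 11]
BINARY_OP ^ → 37 ^ 11 = 46. Stack: [46]
LOAD_FAST a → push 18. Stack: [46, 18]
BINARY_OP - → 46 - 18 = 28. Stack: [28]
STORE_FAST p → p=28. Stack: []
LOAD_FAST p → push 28. Stack: [28]
RETURN_VALUE → return 28.

28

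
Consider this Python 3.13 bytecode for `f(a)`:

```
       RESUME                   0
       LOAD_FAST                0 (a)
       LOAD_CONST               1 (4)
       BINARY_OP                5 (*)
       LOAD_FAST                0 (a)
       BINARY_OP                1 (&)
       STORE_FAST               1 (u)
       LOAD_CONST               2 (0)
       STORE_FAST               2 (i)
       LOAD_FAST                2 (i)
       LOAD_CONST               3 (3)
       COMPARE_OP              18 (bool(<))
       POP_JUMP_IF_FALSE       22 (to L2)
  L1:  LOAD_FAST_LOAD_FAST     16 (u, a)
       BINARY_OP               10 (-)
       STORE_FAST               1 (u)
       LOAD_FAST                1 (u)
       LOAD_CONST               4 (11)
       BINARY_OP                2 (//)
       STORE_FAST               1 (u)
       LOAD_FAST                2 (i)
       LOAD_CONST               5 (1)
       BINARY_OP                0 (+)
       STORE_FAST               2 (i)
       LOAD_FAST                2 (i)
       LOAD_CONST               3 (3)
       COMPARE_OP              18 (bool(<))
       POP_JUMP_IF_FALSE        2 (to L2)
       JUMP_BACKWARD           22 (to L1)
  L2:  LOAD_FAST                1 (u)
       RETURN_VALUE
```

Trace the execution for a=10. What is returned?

LOAD_FAST a → push 10. Stack: [10]
LOAD_CONST → push 4. Stack: [10, 4]
BINARY_OP * → 10 * 4 = 40. Stack: [40]
LOAD_FAST a → push 10. Stack: [40, 10]
BINARY_OP & → 40 & 10 = 8. Stack: [8]
STORE_FAST u → u=8. Stack: []
LOAD_CONST → push 0. Stack: [0]
STORE_FAST i → i=0. Stack: []
LOAD_FAST i → push 0. Stack: [0]
LOAD_CONST → push 3. Stack: [0, 3]
COMPARE_OP bool(<) → 0 vs 3 = True. Stack: [True]
POP_JUMP_IF_FALSE → pop True; no jump. Stack: []
LOAD_FAST_LOAD_FAST u,a → push 8,10. Stack: [8, 10]
BINARY_OP - → 8 - 10 = -2. Stack: [-2]
STORE_FAST u → u=-2. Stack: []
LOAD_FAST u → push -2. Stack: [-2]
LOAD_CONST → push 11. Stack: [-2, 11]
BINARY_OP // → -2 // 11 = -1. Stack: [-1]
STORE_FAST u → u=-1. Stack: []
LOAD_FAST i → push 0. Stack: [0]
LOAD_CONST → push 1. Stack: [0, 1]
BINARY_OP + → 0 + 1 = 1. Stack: [1]
STORE_FAST i → i=1. Stack: []
LOAD_FAST i → push 1. Stack: [1]
LOAD_CONST → push 3. Stack: [1, 3]
COMPARE_OP bool(<) → 1 vs 3 = True. Stack: [True]
POP_JUMP_IF_FALSE → pop True; no jump. Stack: []
LOAD_FAST_LOAD_FAST u,a → push -1,10. Stack: [-1, 10]
BINARY_OP - → -1 - 10 = -11. Stack: [-11]
STORE_FAST u → u=-11. Stack: []
LOAD_FAST u → push -11. Stack: [-11]
LOAD_CONST → push 11. Stack: [-11, 11]
BINARY_OP // → -11 // 11 = -1. Stack: [-1]
STORE_FAST u → u=-1. Stack: []
LOAD_FAST i → push 1. Stack: [1]
LOAD_CONST → push 1. Stack: [1, 1]
BINARY_OP + → 1 + 1 = 2. Stack: [2]
STORE_FAST i → i=2. Stack: []
LOAD_FAST i → push 2. Stack: [2]
LOAD_CONST → push 3. Stack: [2, 3]
COMPARE_OP bool(<) → 2 vs 3 = True. Stack: [True]
POP_JUMP_IF_FALSE → pop True; no jump. Stack: []
LOAD_FAST_LOAD_FAST u,a → push -1,10. Stack: [-1, 10]
BINARY_OP - → -1 - 10 = -11. Stack: [-11]
STORE_FAST u → u=-11. Stack: []
LOAD_FAST u → push -11. Stack: [-11]
LOAD_CONST → push 11. Stack: [-11, 11]
BINARY_OP // → -11 // 11 = -1. Stack: [-1]
STORE_FAST u → u=-1. Stack: []
LOAD_FAST i → push 2. Stack: [2]
LOAD_CONST → push 1. Stack: [2, 1]
BINARY_OP + → 2 + 1 = 3. Stack: [3]
STORE_FAST i → i=3. Stack: []
LOAD_FAST i → push 3. Stack: [3]
LOAD_CONST → push 3. Stack: [3, 3]
COMPARE_OP bool(<) → 3 vs 3 = False. Stack: [False]
POP_JUMP_IF_FALSE → pop False; jump. Stack: []
LOAD_FAST u → push -1. Stack: [-1]
RETURN_VALUE → return -1.

-1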